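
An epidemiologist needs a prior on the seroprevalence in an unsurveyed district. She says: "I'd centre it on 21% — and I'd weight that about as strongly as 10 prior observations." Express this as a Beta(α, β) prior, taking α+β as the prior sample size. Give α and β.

Under the effective-sample-size interpretation, Beta(α, β) has prior mean α/(α+β) and prior sample size α+β.
So α+β = 10 and α/(α+β) = 0.21, giving α = 0.21·10 = 2.1 and β = 10 − 2.1 = 7.9.

α = 2.1, β = 7.9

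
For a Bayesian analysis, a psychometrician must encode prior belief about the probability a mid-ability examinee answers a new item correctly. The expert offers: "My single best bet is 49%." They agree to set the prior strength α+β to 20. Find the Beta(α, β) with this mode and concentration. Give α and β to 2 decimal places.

For α,β > 1 the Beta mode is (α−1)/(α+β−2). With α+β = 20, the mode is (α−1)/18.
Set (α−1)/18 = 0.49 → α = 1 + 0.49·18 = 9.82.
β = 20 − α = 10.18.

α = 9.82, β = 10.18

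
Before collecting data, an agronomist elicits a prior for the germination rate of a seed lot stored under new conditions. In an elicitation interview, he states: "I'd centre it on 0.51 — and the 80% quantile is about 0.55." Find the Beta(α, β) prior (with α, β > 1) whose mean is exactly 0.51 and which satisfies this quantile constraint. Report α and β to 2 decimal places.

With mean 0.51 fixed, write α = 0.51s, β = 0.49s where s = α+β.
Need P(θ < 0.55) = 0.8 under Beta(0.51s, 0.49s). Normal approximation: (q−m)/√(m(1−m)/s) ≈ z_{0.8} = 0.842, so s ≈ 0.51·0.49·(0.842)²/(0.55−0.51)² = 110.6.
At s = 110.6: P(θ<0.55) ≈ 0.800. Adjusting to match 0.8 gives s ≈ 110.87.
So α = 0.51·110.87 ≈ 56.54, β = 0.49·110.87 ≈ 54.33.

α ≈ 56.54, β ≈ 54.33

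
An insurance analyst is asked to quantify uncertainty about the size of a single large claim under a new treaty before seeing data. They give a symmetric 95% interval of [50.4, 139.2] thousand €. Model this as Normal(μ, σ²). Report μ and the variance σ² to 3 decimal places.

μ = 94.800, σ² = 513.180

A symmetric 95% interval runs μ ± z·σ with z = 1.96.
Half-width = 44.4, so σ = 44.4/1.96 = 22.6535 and σ² = 513.180.
μ is the interval midpoint, 94.800.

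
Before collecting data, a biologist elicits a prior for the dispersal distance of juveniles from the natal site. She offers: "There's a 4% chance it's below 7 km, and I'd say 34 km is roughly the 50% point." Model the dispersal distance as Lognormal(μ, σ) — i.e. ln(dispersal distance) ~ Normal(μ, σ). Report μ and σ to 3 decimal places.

μ ≈ 3.526, σ ≈ 0.903

If T ~ Lognormal(μ,σ) then ln T ~ Normal(μ,σ), so the p-quantile of ln T is μ + z_p·σ.
ln(7) = 1.946 and ln(34) = 3.526; z_{0.04} = -1.751, z_{0.5} = 0.
σ = (3.526 − 1.946)/(0 − (-1.751)) = 0.903.
μ = 1.946 − (-1.751)·0.903 = 3.526.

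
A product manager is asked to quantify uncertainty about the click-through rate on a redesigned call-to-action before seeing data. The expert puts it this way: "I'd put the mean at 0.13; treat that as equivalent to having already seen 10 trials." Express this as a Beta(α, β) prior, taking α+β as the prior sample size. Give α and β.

α = 1.3, β = 8.7

Under the effective-sample-size interpretation, Beta(α, β) has prior mean α/(α+β) and prior sample size α+β.
So α+β = 10 and α/(α+β) = 0.13, giving α = 0.13·10 = 1.3 and β = 10 − 1.3 = 8.7.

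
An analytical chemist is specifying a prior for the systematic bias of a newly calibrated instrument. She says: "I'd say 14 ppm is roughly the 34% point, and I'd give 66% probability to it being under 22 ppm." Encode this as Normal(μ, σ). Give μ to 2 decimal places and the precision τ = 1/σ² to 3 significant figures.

For Normal(μ,σ), the p-quantile is μ + z_p·σ. Here z_{0.34} = -0.4125, z_{0.66} = 0.4125.
So 14 = μ − 0.4125σ and 22 = μ + 0.4125σ.
Subtracting: σ = (22 − 14)/(0.4125 − (-0.4125)) = 9.70.
Then μ = 14 − (-0.4125)·9.70 = 18.00.
Precision τ = 1/σ² = 1/9.698² = 0.0106.

μ = 18.00, τ = 0.0106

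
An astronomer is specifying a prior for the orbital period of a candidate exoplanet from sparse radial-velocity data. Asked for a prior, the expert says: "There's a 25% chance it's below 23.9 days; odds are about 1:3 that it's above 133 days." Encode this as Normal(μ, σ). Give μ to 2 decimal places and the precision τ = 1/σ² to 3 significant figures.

For Normal(μ,σ), the p-quantile is μ + z_p·σ. Here z_{0.25} = -0.6745, z_{0.75} = 0.6745.
So 23.9 = μ − 0.6745σ and 133 = μ + 0.6745σ.
Subtracting: σ = (133 − 23.9)/(0.6745 − (-0.6745)) = 80.88.
Then μ = 23.9 − (-0.6745)·80.88 = 78.45.
Precision τ = 1/σ² = 1/80.88² = 0.000153.

μ = 78.45, τ = 0.000153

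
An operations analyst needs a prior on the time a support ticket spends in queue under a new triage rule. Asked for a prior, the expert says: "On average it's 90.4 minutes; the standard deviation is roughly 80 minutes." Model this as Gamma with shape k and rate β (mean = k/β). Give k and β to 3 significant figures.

k ≈ 1.28, β ≈ 0.0141

For Gamma(k, rate β): mean = k/β, variance = k/β², so CV = 1/√k.
CV = SD/mean = 80/90.4 = 0.885, hence k = 1/CV² = 1.28.
Then β = k/mean = 1.28/90.4 = 0.0141.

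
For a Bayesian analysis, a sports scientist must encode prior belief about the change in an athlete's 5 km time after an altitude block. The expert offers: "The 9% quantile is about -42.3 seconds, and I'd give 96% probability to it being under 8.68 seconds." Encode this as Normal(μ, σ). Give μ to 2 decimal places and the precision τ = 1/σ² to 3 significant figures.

The p-quantile of Normal(μ,σ) is μ + z_p·σ, with z_{0.09} = -1.341 and z_{0.96} = 1.751.
Eliminate σ: μ = (z₂·x₁ − z₁·x₂)/(z₂ − z₁) = (1.751·-42.3 − (-1.341)·8.68)/3.091 = -20.19.
Then σ = (x₂ − x₁)/(z₂ − z₁) = (8.68 − -42.3)/3.091 = 16.49.
Precision τ = 1/σ² = 1/16.49² = 0.00368.

μ = -20.19, τ = 0.00368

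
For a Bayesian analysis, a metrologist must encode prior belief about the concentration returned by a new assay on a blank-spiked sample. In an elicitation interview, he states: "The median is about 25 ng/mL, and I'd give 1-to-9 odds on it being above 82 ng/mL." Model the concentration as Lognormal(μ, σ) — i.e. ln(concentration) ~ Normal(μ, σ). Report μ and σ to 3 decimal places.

If T ~ Lognormal(μ,σ) then ln T ~ Normal(μ,σ), so the p-quantile of ln T is μ + z_p·σ.
ln(25) = 3.219 and ln(82) = 4.407; z_{0.5} = 0, z_{0.9} = 1.282.
σ = (4.407 − 3.219)/(1.282 − (0)) = 0.927.
μ = 3.219 − (0)·0.927 = 3.219.

μ ≈ 3.219, σ ≈ 0.927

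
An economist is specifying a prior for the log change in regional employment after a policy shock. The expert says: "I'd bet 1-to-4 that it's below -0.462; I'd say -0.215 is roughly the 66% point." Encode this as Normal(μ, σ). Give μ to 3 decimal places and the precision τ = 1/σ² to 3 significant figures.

μ = -0.296, τ = 25.8

The p-quantile of Normal(μ,σ) is μ + z_p·σ, with z_{0.2} = -0.8416 and z_{0.66} = 0.4125.
Eliminate σ: μ = (z₂·x₁ − z₁·x₂)/(z₂ − z₁) = (0.4125·-0.462 − (-0.8416)·-0.215)/1.254 = -0.296.
Then σ = (x₂ − x₁)/(z₂ − z₁) = (-0.215 − -0.462)/1.254 = 0.197.
Precision τ = 1/σ² = 1/0.197² = 25.8.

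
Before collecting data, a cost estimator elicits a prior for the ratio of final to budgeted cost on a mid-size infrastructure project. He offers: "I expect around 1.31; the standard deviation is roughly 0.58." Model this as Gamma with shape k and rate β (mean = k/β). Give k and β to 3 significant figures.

For Gamma(k, rate β): mean = k/β, variance = k/β², so CV = 1/√k.
CV = SD/mean = 0.58/1.31 = 0.4427, hence k = 1/CV² = 5.1.
Then β = k/mean = 5.1/1.31 = 3.89.

k ≈ 5.1, β ≈ 3.89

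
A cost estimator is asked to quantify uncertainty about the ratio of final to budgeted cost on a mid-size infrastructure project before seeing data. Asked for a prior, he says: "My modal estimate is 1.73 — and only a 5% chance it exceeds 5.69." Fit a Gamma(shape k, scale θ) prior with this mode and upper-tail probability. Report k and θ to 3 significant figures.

Gamma(k,θ) with k>1 has mode (k−1)θ, so θ = 1.73/(k−1).
Need P(X < 5.69) = 0.95 with θ tied to k this way. Start at k = 2, θ = 1.73: P(X<5.69) ≈ 0.840.
Too low — raise k to concentrate. Iterating converges to k ≈ 2.84.
Then θ = 1.73/(2.84−1) ≈ 0.939.

k ≈ 2.84, θ ≈ 0.939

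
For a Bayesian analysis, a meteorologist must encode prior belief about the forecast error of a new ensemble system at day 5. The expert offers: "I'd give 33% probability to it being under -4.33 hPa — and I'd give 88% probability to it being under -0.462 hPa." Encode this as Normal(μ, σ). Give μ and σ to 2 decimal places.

μ = -3.28, σ = 2.40

For Normal(μ,σ), the p-quantile is μ + z_p·σ. Here z_{0.33} = -0.4399, z_{0.88} = 1.175.
So -4.33 = μ − 0.4399σ and -0.462 = μ + 1.175σ.
Subtracting: σ = (-0.462 − -4.33)/(1.175 − (-0.4399)) = 2.40.
Then μ = -4.33 − (-0.4399)·2.40 = -3.28.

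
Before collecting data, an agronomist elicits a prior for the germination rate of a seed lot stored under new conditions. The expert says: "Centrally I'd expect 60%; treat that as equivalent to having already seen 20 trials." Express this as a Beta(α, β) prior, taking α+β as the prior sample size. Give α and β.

Under the effective-sample-size interpretation, Beta(α, β) has prior mean α/(α+β) and prior sample size α+β.
So α+β = 20 and α/(α+β) = 0.6, giving α = 0.6·20 = 12 and β = 20 − 12 = 8.

α = 12, β = 8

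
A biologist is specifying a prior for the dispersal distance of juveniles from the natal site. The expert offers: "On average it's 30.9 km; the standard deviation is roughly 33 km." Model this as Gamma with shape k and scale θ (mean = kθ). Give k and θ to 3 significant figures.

For Gamma(k, scale θ): mean = kθ, variance = kθ², so CV = 1/√k.
CV = SD/mean = 33/30.9 = 1.068, hence k = 1/CV² = 0.877.
Then θ = mean/k = 30.9/0.877 = 35.2.

k ≈ 0.877, θ ≈ 35.2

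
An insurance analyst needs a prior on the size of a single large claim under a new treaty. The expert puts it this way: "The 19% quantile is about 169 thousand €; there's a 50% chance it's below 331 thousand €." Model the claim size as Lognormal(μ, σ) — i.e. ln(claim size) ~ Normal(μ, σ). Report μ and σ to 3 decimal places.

μ ≈ 5.802, σ ≈ 0.766

If T ~ Lognormal(μ,σ) then ln T ~ Normal(μ,σ), so the p-quantile of ln T is μ + z_p·σ.
ln(169) = 5.13 and ln(331) = 5.802; z_{0.19} = -0.8779, z_{0.5} = 0.
σ = (5.802 − 5.13)/(0 − (-0.8779)) = 0.766.
μ = 5.13 − (-0.8779)·0.766 = 5.802.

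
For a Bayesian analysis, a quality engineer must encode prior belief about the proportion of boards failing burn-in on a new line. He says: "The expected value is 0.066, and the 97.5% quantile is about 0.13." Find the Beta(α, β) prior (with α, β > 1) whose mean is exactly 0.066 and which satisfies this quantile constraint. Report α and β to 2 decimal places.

With mean 0.066 fixed, write α = 0.066s, β = 0.934s where s = α+β.
Need P(θ < 0.13) = 0.975 under Beta(0.066s, 0.934s). Normal approximation: (q−m)/√(m(1−m)/s) ≈ z_{0.975} = 1.96, so s ≈ 0.066·0.934·(1.96)²/(0.13−0.066)² = 57.8.
At s = 57.8: P(θ<0.13) ≈ 0.957. Adjusting to match 0.975 gives s ≈ 78.67.
So α = 0.066·78.67 ≈ 5.19, β = 0.934·78.67 ≈ 73.48.

α ≈ 5.19, β ≈ 73.48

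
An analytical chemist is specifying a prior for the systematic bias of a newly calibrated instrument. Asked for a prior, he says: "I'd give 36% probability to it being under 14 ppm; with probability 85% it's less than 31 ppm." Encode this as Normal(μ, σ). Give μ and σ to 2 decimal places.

μ = 18.37, σ = 12.19

The p-quantile of Normal(μ,σ) is μ + z_p·σ, with z_{0.36} = -0.3585 and z_{0.85} = 1.036.
Eliminate σ: μ = (z₂·x₁ − z₁·x₂)/(z₂ − z₁) = (1.036·14 − (-0.3585)·31)/1.395 = 18.37.
Then σ = (x₂ − x₁)/(z₂ − z₁) = (31 − 14)/1.395 = 12.19.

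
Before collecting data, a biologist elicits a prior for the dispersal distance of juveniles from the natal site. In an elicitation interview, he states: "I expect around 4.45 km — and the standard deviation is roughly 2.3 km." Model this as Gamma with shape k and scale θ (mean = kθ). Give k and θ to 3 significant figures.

For Gamma(k, scale θ): mean = kθ, variance = kθ², so CV = 1/√k.
CV = SD/mean = 2.3/4.45 = 0.5169, hence k = 1/CV² = 3.74.
Then θ = mean/k = 4.45/3.74 = 1.19.

k ≈ 3.74, θ ≈ 1.19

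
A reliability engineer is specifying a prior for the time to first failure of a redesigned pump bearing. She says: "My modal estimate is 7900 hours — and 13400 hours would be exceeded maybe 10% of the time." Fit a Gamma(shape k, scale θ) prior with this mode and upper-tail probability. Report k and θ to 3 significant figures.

Gamma(k,θ) with k>1 has mode (k−1)θ, so θ = 7900/(k−1).
Need P(X < 13400) = 0.9 with θ tied to k this way. Start at k = 2, θ = 7900: P(X<13400) ≈ 0.506.
Too low — raise k to concentrate. Iterating converges to k ≈ 7.78.
Then θ = 7900/(7.78−1) ≈ 1170.

k ≈ 7.78, θ ≈ 1170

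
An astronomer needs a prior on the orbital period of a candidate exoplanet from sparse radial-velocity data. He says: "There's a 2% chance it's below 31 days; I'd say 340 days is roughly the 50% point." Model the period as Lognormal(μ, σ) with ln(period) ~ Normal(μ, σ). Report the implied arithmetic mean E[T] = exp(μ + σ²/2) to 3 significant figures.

E[T] ≈ 671 days

If T ~ Lognormal(μ,σ) then ln T ~ Normal(μ,σ), so the p-quantile of ln T is μ + z_p·σ.
ln(31) = 3.434 and ln(340) = 5.829; z_{0.02} = -2.054, z_{0.5} = 0.
σ = (5.829 − 3.434)/(0 − (-2.054)) = 1.166.
μ = 3.434 − (-2.054)·1.166 = 5.829.
E[T] = exp(μ + σ²/2) = exp(5.829 + 0.6799) = 671 days.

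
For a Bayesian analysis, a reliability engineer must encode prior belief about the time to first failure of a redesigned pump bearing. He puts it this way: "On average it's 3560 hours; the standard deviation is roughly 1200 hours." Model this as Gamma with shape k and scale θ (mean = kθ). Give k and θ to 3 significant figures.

k ≈ 8.8, θ ≈ 404

For Gamma(k, scale θ): mean = kθ, variance = kθ², so CV = 1/√k.
CV = SD/mean = 1200/3560 = 0.3371, hence k = 1/CV² = 8.8.
Then θ = mean/k = 3560/8.8 = 404.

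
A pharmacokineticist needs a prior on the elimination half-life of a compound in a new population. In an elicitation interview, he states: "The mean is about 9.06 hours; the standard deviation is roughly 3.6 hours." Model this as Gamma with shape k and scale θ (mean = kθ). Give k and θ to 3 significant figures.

k ≈ 6.33, θ ≈ 1.43

For Gamma(k, scale θ): mean = kθ, variance = kθ², so CV = 1/√k.
CV = SD/mean = 3.6/9.06 = 0.3974, hence k = 1/CV² = 6.33.
Then θ = mean/k = 9.06/6.33 = 1.43.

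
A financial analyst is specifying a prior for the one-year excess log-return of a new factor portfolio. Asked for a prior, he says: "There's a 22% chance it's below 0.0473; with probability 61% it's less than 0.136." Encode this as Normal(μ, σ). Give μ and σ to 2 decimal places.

μ = 0.11, σ = 0.08

For Normal(μ,σ), the p-quantile is μ + z_p·σ. Here z_{0.22} = -0.7722, z_{0.61} = 0.2793.
So 0.0473 = μ − 0.7722σ and 0.136 = μ + 0.2793σ.
Subtracting: σ = (0.136 − 0.0473)/(0.2793 − (-0.7722)) = 0.08.
Then μ = 0.0473 − (-0.7722)·0.08 = 0.11.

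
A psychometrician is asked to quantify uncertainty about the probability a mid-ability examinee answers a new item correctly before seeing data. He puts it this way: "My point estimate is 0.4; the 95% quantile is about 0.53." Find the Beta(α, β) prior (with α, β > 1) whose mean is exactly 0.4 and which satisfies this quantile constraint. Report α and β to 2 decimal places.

With mean 0.4 fixed, write α = 0.4s, β = 0.6s where s = α+β.
Need P(θ < 0.53) = 0.95 under Beta(0.4s, 0.6s). Normal approximation: (q−m)/√(m(1−m)/s) ≈ z_{0.95} = 1.64, so s ≈ 0.4·0.6·(1.64)²/(0.53−0.4)² = 38.4.
At s = 38.4: P(θ<0.53) ≈ 0.948. Adjusting to match 0.95 gives s ≈ 39.30.
So α = 0.4·39.30 ≈ 15.72, β = 0.6·39.30 ≈ 23.58.

α ≈ 15.72, β ≈ 23.58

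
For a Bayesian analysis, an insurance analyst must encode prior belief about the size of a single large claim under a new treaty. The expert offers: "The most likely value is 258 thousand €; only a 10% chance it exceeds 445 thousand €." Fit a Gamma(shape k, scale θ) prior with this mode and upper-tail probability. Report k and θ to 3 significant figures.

Gamma(k,θ) with k>1 has mode (k−1)θ, so θ = 258/(k−1).
Need P(X < 445) = 0.9 with θ tied to k this way. Start at k = 2, θ = 258: P(X<445) ≈ 0.514.
Too low — raise k to concentrate. Iterating converges to k ≈ 7.38.
Then θ = 258/(7.38−1) ≈ 40.4.

k ≈ 7.38, θ ≈ 40.4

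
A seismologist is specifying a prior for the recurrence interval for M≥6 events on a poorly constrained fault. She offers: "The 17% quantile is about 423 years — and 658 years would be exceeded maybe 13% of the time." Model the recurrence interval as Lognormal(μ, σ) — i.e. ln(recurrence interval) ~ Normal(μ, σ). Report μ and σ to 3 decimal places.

μ ≈ 6.250, σ ≈ 0.212

If T ~ Lognormal(μ,σ) then ln T ~ Normal(μ,σ), so the p-quantile of ln T is μ + z_p·σ.
ln(423) = 6.047 and ln(658) = 6.489; z_{0.17} = -0.9542, z_{0.87} = 1.126.
σ = (6.489 − 6.047)/(1.126 − (-0.9542)) = 0.212.
μ = 6.047 − (-0.9542)·0.212 = 6.250.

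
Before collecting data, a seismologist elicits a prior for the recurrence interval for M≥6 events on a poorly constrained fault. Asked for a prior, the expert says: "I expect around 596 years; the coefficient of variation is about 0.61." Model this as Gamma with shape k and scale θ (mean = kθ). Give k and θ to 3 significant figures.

For Gamma(k, scale θ): mean = kθ, variance = kθ², so CV = 1/√k.
CV = 0.61, hence k = 1/CV² = 2.69.
Then θ = mean/k = 596/2.69 = 222.

k ≈ 2.69, θ ≈ 222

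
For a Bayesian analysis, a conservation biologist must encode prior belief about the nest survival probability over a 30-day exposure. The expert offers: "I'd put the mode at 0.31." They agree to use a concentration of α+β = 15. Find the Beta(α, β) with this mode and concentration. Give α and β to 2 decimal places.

α = 5.03, β = 9.97

For α,β > 1 the Beta mode is (α−1)/(α+β−2). With α+β = 15, the mode is (α−1)/13.
Set (α−1)/13 = 0.31 → α = 1 + 0.31·13 = 5.03.
β = 15 − α = 9.97.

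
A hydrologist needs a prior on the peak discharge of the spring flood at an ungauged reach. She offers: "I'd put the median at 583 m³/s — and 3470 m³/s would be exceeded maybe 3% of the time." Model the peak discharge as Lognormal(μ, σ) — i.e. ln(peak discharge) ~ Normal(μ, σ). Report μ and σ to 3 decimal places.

If T ~ Lognormal(μ,σ) then ln T ~ Normal(μ,σ), so the p-quantile of ln T is μ + z_p·σ.
ln(583) = 6.368 and ln(3470) = 8.152; z_{0.5} = 0, z_{0.97} = 1.881.
σ = (8.152 − 6.368)/(1.881 − (0)) = 0.948.
μ = 6.368 − (0)·0.948 = 6.368.

μ ≈ 6.368, σ ≈ 0.948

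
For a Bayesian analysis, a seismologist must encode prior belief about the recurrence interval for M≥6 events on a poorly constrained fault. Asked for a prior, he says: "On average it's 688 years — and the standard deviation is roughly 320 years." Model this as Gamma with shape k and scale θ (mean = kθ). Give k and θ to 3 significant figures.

For Gamma(k, scale θ): mean = kθ, variance = kθ², so CV = 1/√k.
CV = SD/mean = 320/688 = 0.4651, hence k = 1/CV² = 4.62.
Then θ = mean/k = 688/4.62 = 149.

k ≈ 4.62, θ ≈ 149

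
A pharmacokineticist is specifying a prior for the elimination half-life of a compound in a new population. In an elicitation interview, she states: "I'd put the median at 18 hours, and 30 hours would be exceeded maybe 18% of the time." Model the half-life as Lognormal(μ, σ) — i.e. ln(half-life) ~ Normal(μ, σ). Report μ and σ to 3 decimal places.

μ ≈ 2.890, σ ≈ 0.558

If T ~ Lognormal(μ,σ) then ln T ~ Normal(μ,σ), so the p-quantile of ln T is μ + z_p·σ.
ln(18) = 2.89 and ln(30) = 3.401; z_{0.5} = 0, z_{0.82} = 0.9154.
σ = (3.401 − 2.89)/(0.9154 − (0)) = 0.558.
μ = 2.89 − (0)·0.558 = 2.890.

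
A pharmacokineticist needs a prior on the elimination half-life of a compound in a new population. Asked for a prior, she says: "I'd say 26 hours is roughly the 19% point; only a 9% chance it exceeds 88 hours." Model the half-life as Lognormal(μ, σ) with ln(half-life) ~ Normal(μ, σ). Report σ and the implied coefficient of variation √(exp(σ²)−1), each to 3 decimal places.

If T ~ Lognormal(μ,σ) then ln T ~ Normal(μ,σ), so the p-quantile of ln T is μ + z_p·σ.
ln(26) = 3.258 and ln(88) = 4.477; z_{0.19} = -0.8779, z_{0.91} = 1.341.
σ = (4.477 − 3.258)/(1.341 − (-0.8779)) = 0.550.
μ = 3.258 − (-0.8779)·0.550 = 3.741.
CV = √(exp(σ²)−1) = √(exp(0.3020)−1) = 0.594.

σ ≈ 0.550, CV ≈ 0.594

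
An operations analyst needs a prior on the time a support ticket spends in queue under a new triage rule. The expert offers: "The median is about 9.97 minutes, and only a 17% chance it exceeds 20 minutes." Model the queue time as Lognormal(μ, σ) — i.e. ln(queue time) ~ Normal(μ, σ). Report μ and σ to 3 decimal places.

μ ≈ 2.300, σ ≈ 0.730

If T ~ Lognormal(μ,σ) then ln T ~ Normal(μ,σ), so the p-quantile of ln T is μ + z_p·σ.
ln(9.97) = 2.3 and ln(20) = 2.996; z_{0.5} = 0, z_{0.83} = 0.9542.
σ = (2.996 − 2.3)/(0.9542 − (0)) = 0.730.
μ = 2.3 − (0)·0.730 = 2.300.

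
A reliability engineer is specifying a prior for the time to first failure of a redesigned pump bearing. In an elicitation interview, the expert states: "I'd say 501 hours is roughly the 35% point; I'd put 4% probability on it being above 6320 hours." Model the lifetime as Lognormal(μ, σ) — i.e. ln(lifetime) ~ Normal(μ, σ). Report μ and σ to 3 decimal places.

μ ≈ 6.674, σ ≈ 1.187

If T ~ Lognormal(μ,σ) then ln T ~ Normal(μ,σ), so the p-quantile of ln T is μ + z_p·σ.
ln(501) = 6.217 and ln(6320) = 8.751; z_{0.35} = -0.3853, z_{0.96} = 1.751.
σ = (8.751 − 6.217)/(1.751 − (-0.3853)) = 1.187.
μ = 6.217 − (-0.3853)·1.187 = 6.674.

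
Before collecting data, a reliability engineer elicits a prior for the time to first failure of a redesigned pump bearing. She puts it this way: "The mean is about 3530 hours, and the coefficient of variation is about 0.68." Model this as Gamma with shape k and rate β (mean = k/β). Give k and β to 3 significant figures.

For Gamma(k, rate β): mean = k/β, variance = k/β², so CV = 1/√k.
CV = 0.68, hence k = 1/CV² = 2.16.
Then β = k/mean = 2.16/3530 = 0.000613.

k ≈ 2.16, β ≈ 0.000613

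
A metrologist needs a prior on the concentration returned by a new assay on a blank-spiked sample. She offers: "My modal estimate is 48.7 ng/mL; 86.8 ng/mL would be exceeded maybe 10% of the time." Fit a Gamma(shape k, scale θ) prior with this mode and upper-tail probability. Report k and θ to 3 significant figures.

Gamma(k,θ) with k>1 has mode (k−1)θ, so θ = 48.7/(k−1).
Need P(X < 86.8) = 0.9 with θ tied to k this way. Start at k = 2, θ = 48.7: P(X<86.8) ≈ 0.532.
Too low — raise k to concentrate. Iterating converges to k ≈ 6.7.
Then θ = 48.7/(6.7−1) ≈ 8.55.

k ≈ 6.7, θ ≈ 8.55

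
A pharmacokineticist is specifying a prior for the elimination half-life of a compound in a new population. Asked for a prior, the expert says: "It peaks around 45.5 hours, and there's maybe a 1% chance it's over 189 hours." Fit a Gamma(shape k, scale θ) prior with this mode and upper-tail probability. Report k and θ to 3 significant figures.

k ≈ 3.04, θ ≈ 22.3

Gamma(k,θ) with k>1 has mode (k−1)θ, so θ = 45.5/(k−1).
Need P(X < 189) = 0.99 with θ tied to k this way. Start at k = 2, θ = 45.5: P(X<189) ≈ 0.919.
Too low — raise k to concentrate. Iterating converges to k ≈ 3.04.
Then θ = 45.5/(3.04−1) ≈ 22.3.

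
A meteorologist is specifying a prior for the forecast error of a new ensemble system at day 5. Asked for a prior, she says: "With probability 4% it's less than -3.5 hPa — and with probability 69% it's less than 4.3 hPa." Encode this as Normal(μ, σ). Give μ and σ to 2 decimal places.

The p-quantile of Normal(μ,σ) is μ + z_p·σ, with z_{0.04} = -1.751 and z_{0.69} = 0.4959.
Eliminate σ: μ = (z₂·x₁ − z₁·x₂)/(z₂ − z₁) = (0.4959·-3.5 − (-1.751)·4.3)/2.247 = 2.58.
Then σ = (x₂ − x₁)/(z₂ − z₁) = (4.3 − -3.5)/2.247 = 3.47.

μ = 2.58, σ = 3.47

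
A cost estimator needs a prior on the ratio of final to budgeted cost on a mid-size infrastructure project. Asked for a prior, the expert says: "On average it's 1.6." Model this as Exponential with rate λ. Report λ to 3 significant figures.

λ ≈ 0.625

Exponential mean = 1/λ, so λ = 1/1.6 = 0.625.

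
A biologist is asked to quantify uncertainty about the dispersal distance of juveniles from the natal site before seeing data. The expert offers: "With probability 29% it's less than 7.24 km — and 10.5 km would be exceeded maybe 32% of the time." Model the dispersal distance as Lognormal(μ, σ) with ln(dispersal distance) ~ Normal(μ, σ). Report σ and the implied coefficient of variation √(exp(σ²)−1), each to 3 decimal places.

σ ≈ 0.364, CV ≈ 0.376

If T ~ Lognormal(μ,σ) then ln T ~ Normal(μ,σ), so the p-quantile of ln T is μ + z_p·σ.
ln(7.24) = 1.98 and ln(10.5) = 2.351; z_{0.29} = -0.5534, z_{0.68} = 0.4677.
σ = (2.351 − 1.98)/(0.4677 − (-0.5534)) = 0.364.
μ = 1.98 − (-0.5534)·0.364 = 2.181.
CV = √(exp(σ²)−1) = √(exp(0.1326)−1) = 0.376.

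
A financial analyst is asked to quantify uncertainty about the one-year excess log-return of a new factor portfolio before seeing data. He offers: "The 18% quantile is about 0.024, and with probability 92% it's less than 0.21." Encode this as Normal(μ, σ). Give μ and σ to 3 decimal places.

The p-quantile of Normal(μ,σ) is μ + z_p·σ, with z_{0.18} = -0.9154 and z_{0.92} = 1.405.
Eliminate σ: μ = (z₂·x₁ − z₁·x₂)/(z₂ − z₁) = (1.405·0.024 − (-0.9154)·0.21)/2.32 = 0.097.
Then σ = (x₂ − x₁)/(z₂ − z₁) = (0.21 − 0.024)/2.32 = 0.080.

μ = 0.097, σ = 0.080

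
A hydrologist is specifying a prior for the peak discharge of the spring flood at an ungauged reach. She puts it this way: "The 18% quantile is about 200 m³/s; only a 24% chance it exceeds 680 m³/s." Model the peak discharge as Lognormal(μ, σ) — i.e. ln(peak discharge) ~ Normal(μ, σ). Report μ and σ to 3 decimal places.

μ ≈ 5.989, σ ≈ 0.755

If T ~ Lognormal(μ,σ) then ln T ~ Normal(μ,σ), so the p-quantile of ln T is μ + z_p·σ.
ln(200) = 5.298 and ln(680) = 6.522; z_{0.18} = -0.9154, z_{0.76} = 0.7063.
σ = (6.522 − 5.298)/(0.7063 − (-0.9154)) = 0.755.
μ = 5.298 − (-0.9154)·0.755 = 5.989.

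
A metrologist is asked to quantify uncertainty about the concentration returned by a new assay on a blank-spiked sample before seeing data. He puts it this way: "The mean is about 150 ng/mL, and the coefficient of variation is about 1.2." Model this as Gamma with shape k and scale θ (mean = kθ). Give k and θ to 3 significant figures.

k ≈ 0.694, θ ≈ 216

For Gamma(k, scale θ): mean = kθ, variance = kθ², so CV = 1/√k.
CV = 1.2, hence k = 1/CV² = 0.694.
Then θ = mean/k = 150/0.694 = 216.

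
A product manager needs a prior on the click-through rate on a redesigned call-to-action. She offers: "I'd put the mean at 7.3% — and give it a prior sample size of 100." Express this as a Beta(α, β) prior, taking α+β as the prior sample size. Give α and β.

α = 7.3, β = 92.7

Under the effective-sample-size interpretation, Beta(α, β) has prior mean α/(α+β) and prior sample size α+β.
So α+β = 100 and α/(α+β) = 0.073, giving α = 0.073·100 = 7.3 and β = 100 − 7.3 = 92.7.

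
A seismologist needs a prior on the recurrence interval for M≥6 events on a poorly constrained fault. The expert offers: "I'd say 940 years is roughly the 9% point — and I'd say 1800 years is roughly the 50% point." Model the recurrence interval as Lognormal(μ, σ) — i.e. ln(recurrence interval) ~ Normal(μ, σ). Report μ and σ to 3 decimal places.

If T ~ Lognormal(μ,σ) then ln T ~ Normal(μ,σ), so the p-quantile of ln T is μ + z_p·σ.
ln(940) = 6.846 and ln(1800) = 7.496; z_{0.09} = -1.341, z_{0.5} = 0.
σ = (7.496 − 6.846)/(0 − (-1.341)) = 0.485.
μ = 6.846 − (-1.341)·0.485 = 7.496.

μ ≈ 7.496, σ ≈ 0.485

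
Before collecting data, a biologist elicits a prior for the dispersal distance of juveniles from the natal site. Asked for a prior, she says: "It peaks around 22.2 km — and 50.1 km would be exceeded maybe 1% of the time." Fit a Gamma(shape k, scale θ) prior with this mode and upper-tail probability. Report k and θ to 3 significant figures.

k ≈ 8.24, θ ≈ 3.07

Gamma(k,θ) with k>1 has mode (k−1)θ, so θ = 22.2/(k−1).
Need P(X < 50.1) = 0.99 with θ tied to k this way. Start at k = 2, θ = 22.2: P(X<50.1) ≈ 0.659.
Too low — raise k to concentrate. Iterating converges to k ≈ 8.24.
Then θ = 22.2/(8.24−1) ≈ 3.07.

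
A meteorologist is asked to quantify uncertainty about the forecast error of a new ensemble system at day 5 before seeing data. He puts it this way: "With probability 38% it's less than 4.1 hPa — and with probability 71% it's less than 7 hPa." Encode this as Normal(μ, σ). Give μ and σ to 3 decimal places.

μ = 5.131, σ = 3.377

The p-quantile of Normal(μ,σ) is μ + z_p·σ, with z_{0.38} = -0.3055 and z_{0.71} = 0.5534.
Eliminate σ: μ = (z₂·x₁ − z₁·x₂)/(z₂ − z₁) = (0.5534·4.1 − (-0.3055)·7)/0.8589 = 5.131.
Then σ = (x₂ − x₁)/(z₂ − z₁) = (7 − 4.1)/0.8589 = 3.377.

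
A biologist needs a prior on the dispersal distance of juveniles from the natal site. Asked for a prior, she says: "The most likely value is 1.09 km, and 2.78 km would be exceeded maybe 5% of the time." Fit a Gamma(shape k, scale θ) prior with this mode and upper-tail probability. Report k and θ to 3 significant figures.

k ≈ 4.09, θ ≈ 0.353

Gamma(k,θ) with k>1 has mode (k−1)θ, so θ = 1.09/(k−1).
Need P(X < 2.78) = 0.95 with θ tied to k this way. Start at k = 2, θ = 1.09: P(X<2.78) ≈ 0.723.
Too low — raise k to concentrate. Iterating converges to k ≈ 4.09.
Then θ = 1.09/(4.09−1) ≈ 0.353.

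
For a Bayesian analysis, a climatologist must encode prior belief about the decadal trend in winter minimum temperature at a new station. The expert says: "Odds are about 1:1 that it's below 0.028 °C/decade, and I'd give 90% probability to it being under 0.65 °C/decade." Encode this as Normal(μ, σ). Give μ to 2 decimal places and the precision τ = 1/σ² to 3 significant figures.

μ = 0.03, τ = 4.25

For Normal(μ,σ), the p-quantile is μ + z_p·σ. Here z_{0.5} = 0, z_{0.9} = 1.282.
So 0.028 = μ + 0σ and 0.65 = μ + 1.282σ.
Subtracting: σ = (0.65 − 0.028)/(1.282 − (0)) = 0.49.
Then μ = 0.028 − (0)·0.49 = 0.03.
Precision τ = 1/σ² = 1/0.4853² = 4.25.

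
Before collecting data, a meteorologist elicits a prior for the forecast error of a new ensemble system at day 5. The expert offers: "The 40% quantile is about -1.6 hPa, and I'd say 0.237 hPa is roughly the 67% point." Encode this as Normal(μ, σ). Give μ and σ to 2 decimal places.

μ = -0.93, σ = 2.65

The p-quantile of Normal(μ,σ) is μ + z_p·σ, with z_{0.4} = -0.2533 and z_{0.67} = 0.4399.
Eliminate σ: μ = (z₂·x₁ − z₁·x₂)/(z₂ − z₁) = (0.4399·-1.6 − (-0.2533)·0.237)/0.6933 = -0.93.
Then σ = (x₂ − x₁)/(z₂ − z₁) = (0.237 − -1.6)/0.6933 = 2.65.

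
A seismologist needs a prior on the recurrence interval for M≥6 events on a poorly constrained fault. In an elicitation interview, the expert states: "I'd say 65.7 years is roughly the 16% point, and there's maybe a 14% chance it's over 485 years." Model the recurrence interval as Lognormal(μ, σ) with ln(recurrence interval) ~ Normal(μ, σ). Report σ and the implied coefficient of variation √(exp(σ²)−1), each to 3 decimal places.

If T ~ Lognormal(μ,σ) then ln T ~ Normal(μ,σ), so the p-quantile of ln T is μ + z_p·σ.
ln(65.7) = 4.185 and ln(485) = 6.184; z_{0.16} = -0.9945, z_{0.86} = 1.08.
σ = (6.184 − 4.185)/(1.08 − (-0.9945)) = 0.964.
μ = 4.185 − (-0.9945)·0.964 = 5.143.
CV = √(exp(σ²)−1) = √(exp(0.9283)−1) = 1.237.

σ ≈ 0.964, CV ≈ 1.237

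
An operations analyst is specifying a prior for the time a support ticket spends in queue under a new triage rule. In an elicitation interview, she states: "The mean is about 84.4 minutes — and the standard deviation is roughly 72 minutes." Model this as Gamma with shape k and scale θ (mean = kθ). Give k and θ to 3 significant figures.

k ≈ 1.37, θ ≈ 61.4

For Gamma(k, scale θ): mean = kθ, variance = kθ², so CV = 1/√k.
CV = SD/mean = 72/84.4 = 0.8531, hence k = 1/CV² = 1.37.
Then θ = mean/k = 84.4/1.37 = 61.4.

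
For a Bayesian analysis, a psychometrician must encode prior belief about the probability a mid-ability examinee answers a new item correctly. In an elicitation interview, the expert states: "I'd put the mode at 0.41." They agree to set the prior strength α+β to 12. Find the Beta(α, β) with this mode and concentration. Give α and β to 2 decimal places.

α = 5.10, β = 6.90

For α,β > 1 the Beta mode is (α−1)/(α+β−2). With α+β = 12, the mode is (α−1)/10.
Set (α−1)/10 = 0.41 → α = 1 + 0.41·10 = 5.10.
β = 12 − α = 6.90.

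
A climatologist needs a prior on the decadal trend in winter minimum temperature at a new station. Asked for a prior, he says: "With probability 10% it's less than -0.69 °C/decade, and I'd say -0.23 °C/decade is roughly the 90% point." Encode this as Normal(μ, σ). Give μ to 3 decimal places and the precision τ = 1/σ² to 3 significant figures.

The p-quantile of Normal(μ,σ) is μ + z_p·σ, with z_{0.1} = -1.282 and z_{0.9} = 1.282.
Eliminate σ: μ = (z₂·x₁ − z₁·x₂)/(z₂ − z₁) = (1.282·-0.69 − (-1.282)·-0.23)/2.563 = -0.460.
Then σ = (x₂ − x₁)/(z₂ − z₁) = (-0.23 − -0.69)/2.563 = 0.179.
Precision τ = 1/σ² = 1/0.1795² = 31.

μ = -0.460, τ = 31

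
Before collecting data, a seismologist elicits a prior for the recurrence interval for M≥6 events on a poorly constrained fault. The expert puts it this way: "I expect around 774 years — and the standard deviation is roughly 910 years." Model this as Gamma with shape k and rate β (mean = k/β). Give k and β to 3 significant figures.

k ≈ 0.723, β ≈ 0.000935

For Gamma(k, rate β): mean = k/β, variance = k/β², so CV = 1/√k.
CV = SD/mean = 910/774 = 1.176, hence k = 1/CV² = 0.723.
Then β = k/mean = 0.723/774 = 0.000935.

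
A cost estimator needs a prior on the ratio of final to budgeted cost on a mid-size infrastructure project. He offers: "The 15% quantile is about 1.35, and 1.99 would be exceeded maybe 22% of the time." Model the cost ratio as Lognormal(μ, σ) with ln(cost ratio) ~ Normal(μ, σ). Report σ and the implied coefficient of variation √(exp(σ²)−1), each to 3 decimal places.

If T ~ Lognormal(μ,σ) then ln T ~ Normal(μ,σ), so the p-quantile of ln T is μ + z_p·σ.
ln(1.35) = 0.3001 and ln(1.99) = 0.6881; z_{0.15} = -1.036, z_{0.78} = 0.7722.
σ = (0.6881 − 0.3001)/(0.7722 − (-1.036)) = 0.215.
μ = 0.3001 − (-1.036)·0.215 = 0.522.
CV = √(exp(σ²)−1) = √(exp(0.0460)−1) = 0.217.

σ ≈ 0.215, CV ≈ 0.217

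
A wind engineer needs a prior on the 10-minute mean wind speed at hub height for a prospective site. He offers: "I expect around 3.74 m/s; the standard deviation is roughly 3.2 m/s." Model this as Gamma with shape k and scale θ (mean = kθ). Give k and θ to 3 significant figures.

For Gamma(k, scale θ): mean = kθ, variance = kθ², so CV = 1/√k.
CV = SD/mean = 3.2/3.74 = 0.8556, hence k = 1/CV² = 1.37.
Then θ = mean/k = 3.74/1.37 = 2.74.

k ≈ 1.37, θ ≈ 2.74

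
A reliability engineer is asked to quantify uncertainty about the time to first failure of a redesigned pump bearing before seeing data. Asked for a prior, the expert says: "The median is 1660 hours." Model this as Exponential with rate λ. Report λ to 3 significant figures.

Exponential median = ln 2 / λ, so λ = ln 2 / 1660.0 = 0.000418.

λ ≈ 0.000418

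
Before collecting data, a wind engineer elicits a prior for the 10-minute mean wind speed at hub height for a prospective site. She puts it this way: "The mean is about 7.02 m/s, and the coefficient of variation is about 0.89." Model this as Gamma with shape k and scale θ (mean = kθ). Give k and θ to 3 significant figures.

For Gamma(k, scale θ): mean = kθ, variance = kθ², so CV = 1/√k.
CV = 0.89, hence k = 1/CV² = 1.26.
Then θ = mean/k = 7.02/1.26 = 5.56.

k ≈ 1.26, θ ≈ 5.56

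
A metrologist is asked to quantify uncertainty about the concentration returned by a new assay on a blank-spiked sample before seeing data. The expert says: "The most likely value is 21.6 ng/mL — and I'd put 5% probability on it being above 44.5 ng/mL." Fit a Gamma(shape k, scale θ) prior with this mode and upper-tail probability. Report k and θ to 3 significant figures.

Gamma(k,θ) with k>1 has mode (k−1)θ, so θ = 21.6/(k−1).
Need P(X < 44.5) = 0.95 with θ tied to k this way. Start at k = 2, θ = 21.6: P(X<44.5) ≈ 0.610.
Too low — raise k to concentrate. Iterating converges to k ≈ 6.29.
Then θ = 21.6/(6.29−1) ≈ 4.08.

k ≈ 6.29, θ ≈ 4.08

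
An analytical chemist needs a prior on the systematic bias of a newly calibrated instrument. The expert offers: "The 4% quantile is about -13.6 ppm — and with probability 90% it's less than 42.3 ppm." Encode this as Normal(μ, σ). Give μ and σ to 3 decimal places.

μ = 18.674, σ = 18.435

For Normal(μ,σ), the p-quantile is μ + z_p·σ. Here z_{0.04} = -1.751, z_{0.9} = 1.282.
So -13.6 = μ − 1.751σ and 42.3 = μ + 1.282σ.
Subtracting: σ = (42.3 − -13.6)/(1.282 − (-1.751)) = 18.435.
Then μ = -13.6 − (-1.751)·18.435 = 18.674.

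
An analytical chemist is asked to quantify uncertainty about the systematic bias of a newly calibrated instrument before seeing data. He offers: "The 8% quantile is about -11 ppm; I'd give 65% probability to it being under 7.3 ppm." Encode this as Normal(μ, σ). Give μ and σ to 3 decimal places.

μ = 3.362, σ = 10.221

The p-quantile of Normal(μ,σ) is μ + z_p·σ, with z_{0.08} = -1.405 and z_{0.65} = 0.3853.
Eliminate σ: μ = (z₂·x₁ − z₁·x₂)/(z₂ − z₁) = (0.3853·-11 − (-1.405)·7.3)/1.79 = 3.362.
Then σ = (x₂ − x₁)/(z₂ − z₁) = (7.3 − -11)/1.79 = 10.221.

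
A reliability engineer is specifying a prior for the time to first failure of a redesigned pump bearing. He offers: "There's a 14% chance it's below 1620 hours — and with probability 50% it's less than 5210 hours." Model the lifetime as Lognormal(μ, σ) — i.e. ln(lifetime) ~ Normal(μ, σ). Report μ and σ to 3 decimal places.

If T ~ Lognormal(μ,σ) then ln T ~ Normal(μ,σ), so the p-quantile of ln T is μ + z_p·σ.
ln(1620) = 7.39 and ln(5210) = 8.558; z_{0.14} = -1.08, z_{0.5} = 0.
σ = (8.558 − 7.39)/(0 − (-1.08)) = 1.081.
μ = 7.39 − (-1.08)·1.081 = 8.558.

μ ≈ 8.558, σ ≈ 1.081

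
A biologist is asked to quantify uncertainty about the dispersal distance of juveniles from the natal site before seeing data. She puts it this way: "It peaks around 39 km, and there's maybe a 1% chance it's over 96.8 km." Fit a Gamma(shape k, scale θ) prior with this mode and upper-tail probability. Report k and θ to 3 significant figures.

k ≈ 6.69, θ ≈ 6.86

Gamma(k,θ) with k>1 has mode (k−1)θ, so θ = 39/(k−1).
Need P(X < 96.8) = 0.99 with θ tied to k this way. Start at k = 2, θ = 39: P(X<96.8) ≈ 0.709.
Too low — raise k to concentrate. Iterating converges to k ≈ 6.69.
Then θ = 39/(6.69−1) ≈ 6.86.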